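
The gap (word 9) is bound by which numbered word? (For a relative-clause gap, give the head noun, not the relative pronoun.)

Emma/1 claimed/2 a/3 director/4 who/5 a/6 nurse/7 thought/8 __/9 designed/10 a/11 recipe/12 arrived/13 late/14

4

The gap at 9 is the subject of "designed", inside a relative clause.
The relative pronoun is "who" (word 5); it is bound by the head noun immediately before it.
Its filler is the head noun "director", at word 4.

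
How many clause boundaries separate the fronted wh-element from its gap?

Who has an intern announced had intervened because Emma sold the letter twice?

"who" is extracted from the subject of "intervened".
Boundaries crossed, outermost first: [Ø] — 1 in total.

1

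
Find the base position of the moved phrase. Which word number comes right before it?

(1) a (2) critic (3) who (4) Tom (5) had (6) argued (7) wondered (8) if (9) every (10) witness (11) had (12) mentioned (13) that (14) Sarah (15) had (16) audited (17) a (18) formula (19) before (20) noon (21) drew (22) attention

6

The displaced element is "a critic" (word 2).
It is linked across 1 clause boundary (Ø).
It functions as the subject of "wondered", so the gap sits immediately after word 6 ("argued").
Base order: Tom had argued a critic wondered if every witness had mentioned that Sarah had audited a formula before noon.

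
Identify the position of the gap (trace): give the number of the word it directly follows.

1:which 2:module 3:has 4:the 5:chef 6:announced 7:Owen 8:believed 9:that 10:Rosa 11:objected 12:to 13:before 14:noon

The displaced element is "which module" (word 2).
It is linked across 2 clause boundaries (Ø → that).
It functions as the object of the preposition "to" of "objected", so the gap sits immediately after word 12 ("to").
Base order: The chef has announced Owen believed that Rosa objected to which module before noon.

12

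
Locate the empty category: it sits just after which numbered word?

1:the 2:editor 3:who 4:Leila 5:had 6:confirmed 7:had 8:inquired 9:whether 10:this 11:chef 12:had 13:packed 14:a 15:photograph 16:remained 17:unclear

The displaced element is "the editor" (word 2).
It is linked across 1 clause boundary (Ø).
It functions as the subject of "inquired", so the gap sits immediately after word 6 ("confirmed").
Base order: Leila had confirmed that the editor had inquired whether this chef had packed a photograph.

6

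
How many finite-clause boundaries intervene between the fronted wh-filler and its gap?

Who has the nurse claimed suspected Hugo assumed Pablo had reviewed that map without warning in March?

1

"who" is extracted from the subject of "suspected".
Boundaries crossed, outermost first: [Ø] — 1 in total.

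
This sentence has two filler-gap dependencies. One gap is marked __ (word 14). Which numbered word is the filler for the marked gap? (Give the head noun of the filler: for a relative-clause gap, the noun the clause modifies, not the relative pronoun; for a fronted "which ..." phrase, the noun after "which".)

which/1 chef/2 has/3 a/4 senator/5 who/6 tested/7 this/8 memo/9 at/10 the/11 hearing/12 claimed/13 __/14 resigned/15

2

The marked gap is the subject of "resigned".
Its filler is the fronted wh-phrase "which chef", at word 2.
(The other dependency links word 5 to a gap after word 6.)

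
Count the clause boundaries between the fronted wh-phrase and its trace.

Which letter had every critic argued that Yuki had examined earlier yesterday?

1

"which letter" is extracted from the object of "examined".
Boundaries crossed, outermost first: [that] — 1 in total.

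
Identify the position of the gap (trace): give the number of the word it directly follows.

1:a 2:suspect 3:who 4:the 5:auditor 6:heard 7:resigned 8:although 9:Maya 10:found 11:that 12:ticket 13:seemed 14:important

6

The displaced element is "a suspect" (word 2).
It is linked across 1 clause boundary (Ø).
It functions as the subject of "resigned", so the gap sits immediately after word 6 ("heard").
Base order: The auditor heard that a suspect resigned although Maya found that ticket.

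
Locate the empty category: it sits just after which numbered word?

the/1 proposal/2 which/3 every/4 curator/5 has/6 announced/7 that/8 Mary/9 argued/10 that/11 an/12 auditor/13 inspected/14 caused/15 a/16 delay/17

14

The displaced element is "the proposal" (word 2).
It is linked across 2 clause boundaries (that → that).
It functions as the direct object of "inspected", so the gap sits immediately after word 14 ("inspected").
Base order: Every curator has announced that Mary argued that an auditor inspected the proposal.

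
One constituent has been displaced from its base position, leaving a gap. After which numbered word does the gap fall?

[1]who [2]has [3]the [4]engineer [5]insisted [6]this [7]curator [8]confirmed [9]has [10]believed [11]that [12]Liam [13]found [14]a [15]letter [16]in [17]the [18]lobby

The displaced element is "who" (word 1).
It is linked across 2 clause boundaries (Ø → Ø).
It functions as the subject of "believed", so the gap sits immediately after word 8 ("confirmed").
Base order: The engineer has insisted this curator confirmed that who has believed that Liam found a letter in the lobby.

8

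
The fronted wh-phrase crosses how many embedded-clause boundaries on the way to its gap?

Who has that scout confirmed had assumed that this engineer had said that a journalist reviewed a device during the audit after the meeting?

1

"who" is extracted from the subject of "assumed".
Boundaries crossed, outermost first: [Ø] — 1 in total.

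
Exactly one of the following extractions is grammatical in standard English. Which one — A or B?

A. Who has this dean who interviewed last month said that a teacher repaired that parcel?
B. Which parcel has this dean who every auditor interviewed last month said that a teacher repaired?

In A, the wh-phrase is extracted from inside a complex-NP island (relative clause) (introduced by "who"), which blocks movement.
In B, the extraction path crosses only that-complement boundaries, which are transparent.
So B is grammatical.

B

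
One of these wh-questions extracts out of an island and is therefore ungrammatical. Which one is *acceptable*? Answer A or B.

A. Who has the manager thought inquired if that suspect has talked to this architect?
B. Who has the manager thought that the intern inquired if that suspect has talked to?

In B, the wh-phrase is extracted from inside a wh-island (introduced by "if"), which blocks movement.
In A, the extraction path crosses only that-complement boundaries, which are transparent.
So A is grammatical.

A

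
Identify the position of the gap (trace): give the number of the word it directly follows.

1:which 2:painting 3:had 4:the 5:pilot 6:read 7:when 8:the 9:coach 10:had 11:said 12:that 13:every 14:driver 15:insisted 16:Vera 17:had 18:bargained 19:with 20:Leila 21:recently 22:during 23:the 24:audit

The displaced element is "which painting" (word 2).
It functions as the direct object of "read", so the gap sits immediately after word 6 ("read").
Base order: The pilot had read which painting when the coach had said that every driver insisted Vera had bargained with Leila recently during the audit.

6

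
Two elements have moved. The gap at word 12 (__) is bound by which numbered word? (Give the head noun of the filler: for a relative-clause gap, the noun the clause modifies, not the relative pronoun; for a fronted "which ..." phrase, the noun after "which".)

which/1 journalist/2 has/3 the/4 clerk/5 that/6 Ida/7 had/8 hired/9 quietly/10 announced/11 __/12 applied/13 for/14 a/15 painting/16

The marked gap is the subject of "applied".
Its filler is the fronted wh-phrase "which journalist", at word 2.
(The other dependency links word 5 to a gap after word 9.)

2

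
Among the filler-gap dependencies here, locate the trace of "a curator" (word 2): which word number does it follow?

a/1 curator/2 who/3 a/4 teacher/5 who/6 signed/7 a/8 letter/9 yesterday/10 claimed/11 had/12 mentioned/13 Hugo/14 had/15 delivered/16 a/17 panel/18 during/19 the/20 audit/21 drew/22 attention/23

11

The displaced element is "a curator" (word 2).
It is linked across 1 clause boundary (Ø).
It functions as the subject of "mentioned", so the gap sits immediately after word 11 ("claimed").
Base order: A teacher who signed a letter yesterday claimed that a curator had mentioned Hugo had delivered a panel during the audit.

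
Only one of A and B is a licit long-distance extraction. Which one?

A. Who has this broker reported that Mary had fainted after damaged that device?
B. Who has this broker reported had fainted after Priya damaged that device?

In A, the wh-phrase is extracted from inside an adjunct island (introduced by "after"), which blocks movement.
In B, the extraction path crosses only that-complement boundaries, which are transparent.
So B is grammatical.

B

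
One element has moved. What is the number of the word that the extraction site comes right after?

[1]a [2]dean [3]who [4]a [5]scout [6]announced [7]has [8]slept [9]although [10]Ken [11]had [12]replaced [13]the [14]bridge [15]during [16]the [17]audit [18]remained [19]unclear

The displaced element is "a dean" (word 2).
It is linked across 1 clause boundary (Ø).
It functions as the subject of "slept", so the gap sits immediately after word 6 ("announced").
Base order: A scout announced that a dean has slept although Ken had replaced the bridge during the audit.

6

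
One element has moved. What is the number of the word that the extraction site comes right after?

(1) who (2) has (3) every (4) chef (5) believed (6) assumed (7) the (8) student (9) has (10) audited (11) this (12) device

The displaced element is "who" (word 1).
It is linked across 1 clause boundary (Ø).
It functions as the subject of "assumed", so the gap sits immediately after word 5 ("believed").
Base order: Every chef has believed that who assumed the student has audited this device.

5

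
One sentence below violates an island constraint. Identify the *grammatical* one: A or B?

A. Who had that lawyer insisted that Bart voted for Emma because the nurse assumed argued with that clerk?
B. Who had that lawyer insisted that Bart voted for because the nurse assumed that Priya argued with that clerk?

B

In A, the wh-phrase is extracted from inside an adjunct island (introduced by "because"), which blocks movement.
In B, the extraction path crosses only that-complement boundaries, which are transparent.
So B is grammatical.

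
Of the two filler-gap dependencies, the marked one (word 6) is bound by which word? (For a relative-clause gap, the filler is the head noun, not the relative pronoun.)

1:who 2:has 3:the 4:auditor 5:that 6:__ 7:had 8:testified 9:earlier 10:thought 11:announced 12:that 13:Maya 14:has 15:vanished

The marked gap is inside the relative clause, the subject of "testified".
Its filler is the head noun "auditor" (via "that"), at word 4.
(The other dependency links word 1 to a gap after word 10.)

4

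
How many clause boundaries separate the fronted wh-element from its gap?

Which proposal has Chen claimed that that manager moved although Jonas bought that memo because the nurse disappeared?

"which proposal" is extracted from the object of "moved".
Boundaries crossed, outermost first: [that] — 1 in total.

1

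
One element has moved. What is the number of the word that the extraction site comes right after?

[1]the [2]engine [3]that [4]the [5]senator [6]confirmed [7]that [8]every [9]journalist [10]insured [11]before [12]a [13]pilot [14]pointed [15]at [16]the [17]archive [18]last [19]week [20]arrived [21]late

The displaced element is "the engine" (word 2).
It is linked across 1 clause boundary (that).
It functions as the direct object of "insured", so the gap sits immediately after word 10 ("insured").
Base order: The senator confirmed that every journalist insured the engine before a pilot pointed at the archive last week.

10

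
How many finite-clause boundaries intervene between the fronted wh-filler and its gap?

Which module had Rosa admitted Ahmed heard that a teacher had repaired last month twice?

"which module" is extracted from the object of "repaired".
Boundaries crossed, outermost first: [Ø], [that] — 2 in total.

2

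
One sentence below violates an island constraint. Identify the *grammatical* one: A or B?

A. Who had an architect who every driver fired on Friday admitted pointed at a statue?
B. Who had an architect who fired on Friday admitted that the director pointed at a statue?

A

In B, the wh-phrase is extracted from inside a complex-NP island (relative clause) (introduced by "who"), which blocks movement.
In A, the extraction path crosses only that-complement boundaries, which are transparent.
So A is grammatical.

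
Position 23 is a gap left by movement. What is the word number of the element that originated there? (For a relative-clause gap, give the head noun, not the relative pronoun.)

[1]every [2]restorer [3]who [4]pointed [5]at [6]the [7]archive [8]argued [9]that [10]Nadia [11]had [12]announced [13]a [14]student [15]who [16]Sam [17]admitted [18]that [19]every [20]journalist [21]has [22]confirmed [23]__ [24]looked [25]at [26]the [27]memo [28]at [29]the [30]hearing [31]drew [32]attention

14

The gap at 23 is the subject of "looked", inside a relative clause.
The relative pronoun is "who" (word 15); it is bound by the head noun immediately before it.
Its filler is the head noun "student", at word 14.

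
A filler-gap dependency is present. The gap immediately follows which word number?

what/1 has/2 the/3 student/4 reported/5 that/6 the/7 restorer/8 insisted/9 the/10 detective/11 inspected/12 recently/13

The displaced element is "what" (word 1).
It is linked across 2 clause boundaries (that → Ø).
It functions as the direct object of "inspected", so the gap sits immediately after word 12 ("inspected").
Base order: The student has reported that the restorer insisted the detective inspected what recently.

12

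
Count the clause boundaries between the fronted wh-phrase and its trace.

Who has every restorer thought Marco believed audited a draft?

2

"who" is extracted from the subject of "audited".
Boundaries crossed, outermost first: [Ø], [Ø] — 2 in total.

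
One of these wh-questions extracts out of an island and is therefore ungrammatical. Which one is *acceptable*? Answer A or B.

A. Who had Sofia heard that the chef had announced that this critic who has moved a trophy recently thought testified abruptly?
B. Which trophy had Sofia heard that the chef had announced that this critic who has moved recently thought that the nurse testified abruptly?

A

In B, the wh-phrase is extracted from inside a complex-NP island (relative clause) (introduced by "who"), which blocks movement.
In A, the extraction path crosses only that-complement boundaries, which are transparent.
So A is grammatical.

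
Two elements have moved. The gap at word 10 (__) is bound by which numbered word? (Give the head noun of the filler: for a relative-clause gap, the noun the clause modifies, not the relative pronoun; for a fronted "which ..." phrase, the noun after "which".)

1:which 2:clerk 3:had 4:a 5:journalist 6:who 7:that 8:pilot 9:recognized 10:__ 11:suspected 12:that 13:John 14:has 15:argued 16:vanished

5

The marked gap is inside the relative clause, the direct object of "recognized".
Its filler is the head noun "journalist" (via "who"), at word 5.
(The other dependency links word 2 to a gap after word 15.)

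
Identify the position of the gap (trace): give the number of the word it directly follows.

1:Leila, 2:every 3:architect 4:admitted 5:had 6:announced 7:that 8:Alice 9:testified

The displaced element is "Leila" (word 1).
It is linked across 1 clause boundary (Ø).
It functions as the subject of "announced", so the gap sits immediately after word 4 ("admitted").
Base order: Every architect admitted Leila had announced that Alice testified.

4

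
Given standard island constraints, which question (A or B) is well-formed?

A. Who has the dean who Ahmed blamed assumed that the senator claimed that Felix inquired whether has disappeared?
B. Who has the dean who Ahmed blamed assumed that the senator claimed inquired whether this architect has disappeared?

B

In A, the wh-phrase is extracted from inside a wh-island (introduced by "whether"), which blocks movement.
In B, the extraction path crosses only that-complement boundaries, which are transparent.
So B is grammatical.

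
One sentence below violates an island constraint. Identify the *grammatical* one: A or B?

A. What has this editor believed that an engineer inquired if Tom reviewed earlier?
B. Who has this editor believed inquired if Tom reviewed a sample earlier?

B

In A, the wh-phrase is extracted from inside a wh-island (introduced by "if"), which blocks movement.
In B, the extraction path crosses only that-complement boundaries, which are transparent.
So B is grammatical.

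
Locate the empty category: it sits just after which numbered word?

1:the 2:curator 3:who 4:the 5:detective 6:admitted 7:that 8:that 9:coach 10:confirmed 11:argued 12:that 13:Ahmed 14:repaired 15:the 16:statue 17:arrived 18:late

10

The displaced element is "the curator" (word 2).
It is linked across 2 clause boundaries (that → Ø).
It functions as the subject of "argued", so the gap sits immediately after word 10 ("confirmed").
Base order: The detective admitted that that coach confirmed the curator argued that Ahmed repaired the statue.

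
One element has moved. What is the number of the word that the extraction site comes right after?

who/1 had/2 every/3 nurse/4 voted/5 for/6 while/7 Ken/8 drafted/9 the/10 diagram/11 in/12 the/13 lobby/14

The displaced element is "who" (word 1).
It functions as the object of the preposition "for" of "voted", so the gap sits immediately after word 6 ("for").
Base order: Every nurse had voted for who while Ken drafted the diagram in the lobby.

6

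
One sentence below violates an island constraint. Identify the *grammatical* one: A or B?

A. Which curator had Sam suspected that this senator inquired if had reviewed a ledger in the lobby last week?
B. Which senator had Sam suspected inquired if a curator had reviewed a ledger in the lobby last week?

In A, the wh-phrase is extracted from inside a wh-island (introduced by "if"), which blocks movement.
In B, the extraction path crosses only that-complement boundaries, which are transparent.
So B is grammatical.

B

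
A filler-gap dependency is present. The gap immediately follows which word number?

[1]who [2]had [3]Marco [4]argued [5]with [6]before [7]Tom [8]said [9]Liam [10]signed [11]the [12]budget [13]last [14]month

5

The displaced element is "who" (word 1).
It functions as the object of the preposition "with" of "argued", so the gap sits immediately after word 5 ("with").
Base order: Marco had argued with who before Tom said Liam signed the budget last month.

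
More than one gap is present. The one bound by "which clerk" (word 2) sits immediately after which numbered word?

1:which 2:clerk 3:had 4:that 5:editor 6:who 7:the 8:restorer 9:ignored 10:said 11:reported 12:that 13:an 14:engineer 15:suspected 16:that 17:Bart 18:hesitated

10

The displaced element is "which clerk" (word 2).
It is linked across 1 clause boundary (Ø).
It functions as the subject of "reported", so the gap sits immediately after word 10 ("said").
Base order: That editor who the restorer ignored had said that which clerk reported that an engineer suspected that Bart hesitated.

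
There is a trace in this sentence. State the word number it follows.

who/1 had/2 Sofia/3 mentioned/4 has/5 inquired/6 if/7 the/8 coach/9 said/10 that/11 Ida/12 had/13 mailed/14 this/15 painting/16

4

The displaced element is "who" (word 1).
It is linked across 1 clause boundary (Ø).
It functions as the subject of "inquired", so the gap sits immediately after word 4 ("mentioned").
Base order: Sofia had mentioned that who has inquired if the coach said that Ida had mailed this painting.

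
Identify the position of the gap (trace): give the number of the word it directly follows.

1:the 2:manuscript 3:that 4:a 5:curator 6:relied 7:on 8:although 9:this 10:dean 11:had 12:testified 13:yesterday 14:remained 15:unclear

7

The displaced element is "the manuscript" (word 2).
It functions as the object of the preposition "on" of "relied", so the gap sits immediately after word 7 ("on").
Base order: A curator relied on the manuscript although this dean had testified yesterday.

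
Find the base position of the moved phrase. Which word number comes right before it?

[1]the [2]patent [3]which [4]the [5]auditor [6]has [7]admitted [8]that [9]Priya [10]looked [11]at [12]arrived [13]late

The displaced element is "the patent" (word 2).
It is linked across 1 clause boundary (that).
It functions as the object of the preposition "at" of "looked", so the gap sits immediately after word 11 ("at").
Base order: The auditor has admitted that Priya looked at the patent.

11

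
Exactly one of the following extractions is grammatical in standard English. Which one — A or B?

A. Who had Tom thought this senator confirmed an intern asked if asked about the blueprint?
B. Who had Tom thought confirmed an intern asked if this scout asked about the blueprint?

In A, the wh-phrase is extracted from inside a wh-island (introduced by "if"), which blocks movement.
In B, the extraction path crosses only that-complement boundaries, which are transparent.
So B is grammatical.

B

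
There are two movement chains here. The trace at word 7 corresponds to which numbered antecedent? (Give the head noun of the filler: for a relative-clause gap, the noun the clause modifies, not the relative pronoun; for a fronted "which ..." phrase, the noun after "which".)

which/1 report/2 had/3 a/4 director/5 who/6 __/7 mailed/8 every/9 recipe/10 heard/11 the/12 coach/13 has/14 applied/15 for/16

The marked gap is inside the relative clause, the subject of "mailed".
Its filler is the head noun "director" (via "who"), at word 5.
(The other dependency links word 2 to a gap after word 16.)

5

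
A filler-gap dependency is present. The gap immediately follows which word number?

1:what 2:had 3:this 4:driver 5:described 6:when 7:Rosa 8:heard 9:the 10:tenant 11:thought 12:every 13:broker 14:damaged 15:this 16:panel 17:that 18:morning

5

The displaced element is "what" (word 1).
It functions as the direct object of "described", so the gap sits immediately after word 5 ("described").
Base order: This driver had described what when Rosa heard the tenant thought every broker damaged this panel that morning.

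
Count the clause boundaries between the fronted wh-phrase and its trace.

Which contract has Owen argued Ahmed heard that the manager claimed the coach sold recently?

3

"which contract" is extracted from the object of "sold".
Boundaries crossed, outermost first: [Ø], [that], [Ø] — 3 in total.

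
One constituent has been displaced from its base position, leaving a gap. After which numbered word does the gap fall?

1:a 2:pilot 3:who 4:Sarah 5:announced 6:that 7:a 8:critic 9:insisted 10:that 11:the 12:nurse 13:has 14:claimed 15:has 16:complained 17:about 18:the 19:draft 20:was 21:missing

The displaced element is "a pilot" (word 2).
It is linked across 3 clause boundaries (that → that → Ø).
It functions as the subject of "complained", so the gap sits immediately after word 14 ("claimed").
Base order: Sarah announced that a critic insisted that the nurse has claimed that a pilot has complained about the draft.

14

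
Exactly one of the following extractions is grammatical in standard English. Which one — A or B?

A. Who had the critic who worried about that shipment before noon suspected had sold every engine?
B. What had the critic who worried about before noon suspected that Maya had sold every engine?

In B, the wh-phrase is extracted from inside a complex-NP island (relative clause) (introduced by "who"), which blocks movement.
In A, the extraction path crosses only that-complement boundaries, which are transparent.
So A is grammatical.

A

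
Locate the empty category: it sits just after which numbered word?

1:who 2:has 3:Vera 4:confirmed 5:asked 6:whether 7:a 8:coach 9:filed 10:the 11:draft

4

The displaced element is "who" (word 1).
It is linked across 1 clause boundary (Ø).
It functions as the subject of "asked", so the gap sits immediately after word 4 ("confirmed").
Base order: Vera has confirmed that who asked whether a coach filed the draft.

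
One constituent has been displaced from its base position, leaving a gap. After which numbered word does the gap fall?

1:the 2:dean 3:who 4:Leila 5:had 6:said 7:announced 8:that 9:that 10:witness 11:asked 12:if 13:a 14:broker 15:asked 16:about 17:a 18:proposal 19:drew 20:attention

6

The displaced element is "the dean" (word 2).
It is linked across 1 clause boundary (Ø).
It functions as the subject of "announced", so the gap sits immediately after word 6 ("said").
Base order: Leila had said that the dean announced that that witness asked if a broker asked about a proposal.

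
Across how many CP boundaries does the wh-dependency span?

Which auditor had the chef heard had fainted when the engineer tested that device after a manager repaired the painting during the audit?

"which auditor" is extracted from the subject of "fainted".
Boundaries crossed, outermost first: [Ø] — 1 in total.

1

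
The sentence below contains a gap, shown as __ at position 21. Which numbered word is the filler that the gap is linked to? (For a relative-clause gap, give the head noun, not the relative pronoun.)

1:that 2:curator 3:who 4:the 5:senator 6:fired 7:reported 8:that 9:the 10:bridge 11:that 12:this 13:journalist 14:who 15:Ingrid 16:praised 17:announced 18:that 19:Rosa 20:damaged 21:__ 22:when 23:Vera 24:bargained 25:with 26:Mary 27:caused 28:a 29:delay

The gap at 21 is the object of "damaged", inside a relative clause.
The relative pronoun is "that" (word 11); it is bound by the head noun immediately before it.
Its filler is the head noun "bridge", at word 10.

10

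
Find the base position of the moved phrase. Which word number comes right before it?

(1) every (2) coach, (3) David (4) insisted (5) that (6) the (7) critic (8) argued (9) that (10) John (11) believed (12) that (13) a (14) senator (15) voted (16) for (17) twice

The displaced element is "every coach" (word 2).
It is linked across 3 clause boundaries (that → that → that).
It functions as the object of the preposition "for" of "voted", so the gap sits immediately after word 16 ("for").
Base order: David insisted that the critic argued that John believed that a senator voted for every coach twice.

16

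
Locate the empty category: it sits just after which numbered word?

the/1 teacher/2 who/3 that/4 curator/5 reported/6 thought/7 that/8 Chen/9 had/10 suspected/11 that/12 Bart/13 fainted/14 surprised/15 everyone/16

6

The displaced element is "the teacher" (word 2).
It is linked across 1 clause boundary (Ø).
It functions as the subject of "thought", so the gap sits immediately after word 6 ("reported").
Base order: That curator reported the teacher thought that Chen had suspected that Bart fainted.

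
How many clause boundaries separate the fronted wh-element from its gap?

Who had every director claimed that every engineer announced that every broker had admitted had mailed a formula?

3

"who" is extracted from the subject of "mailed".
Boundaries crossed, outermost first: [that], [that], [Ø] — 3 in total.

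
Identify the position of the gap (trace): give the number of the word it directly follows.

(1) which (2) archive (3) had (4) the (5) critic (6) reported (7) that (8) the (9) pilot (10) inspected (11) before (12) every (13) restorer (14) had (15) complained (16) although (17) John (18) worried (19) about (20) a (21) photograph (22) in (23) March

The displaced element is "which archive" (word 2).
It is linked across 1 clause boundary (that).
It functions as the direct object of "inspected", so the gap sits immediately after word 10 ("inspected").
Base order: The critic had reported that the pilot inspected which archive before every restorer had complained although John worried about a photograph in March.

10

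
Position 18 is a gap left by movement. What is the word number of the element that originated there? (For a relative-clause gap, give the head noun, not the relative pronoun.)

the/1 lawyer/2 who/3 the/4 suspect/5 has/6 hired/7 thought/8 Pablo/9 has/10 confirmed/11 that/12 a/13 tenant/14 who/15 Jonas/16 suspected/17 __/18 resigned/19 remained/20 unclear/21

14

The gap at 18 is the subject of "resigned", inside a relative clause.
The relative pronoun is "who" (word 15); it is bound by the head noun immediately before it.
Its filler is the head noun "tenant", at word 14.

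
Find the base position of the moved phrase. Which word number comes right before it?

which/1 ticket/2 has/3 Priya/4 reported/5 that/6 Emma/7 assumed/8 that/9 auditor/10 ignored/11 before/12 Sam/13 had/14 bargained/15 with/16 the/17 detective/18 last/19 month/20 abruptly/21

The displaced element is "which ticket" (word 2).
It is linked across 2 clause boundaries (that → Ø).
It functions as the direct object of "ignored", so the gap sits immediately after word 11 ("ignored").
Base order: Priya has reported that Emma assumed that auditor ignored which ticket before Sam had bargained with the detective last month abruptly.

11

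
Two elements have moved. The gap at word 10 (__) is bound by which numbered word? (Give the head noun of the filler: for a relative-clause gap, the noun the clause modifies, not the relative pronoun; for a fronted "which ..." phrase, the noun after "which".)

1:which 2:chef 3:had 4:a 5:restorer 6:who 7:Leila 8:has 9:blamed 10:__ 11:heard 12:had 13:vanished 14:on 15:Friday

The marked gap is inside the relative clause, the direct object of "blamed".
Its filler is the head noun "restorer" (via "who"), at word 5.
(The other dependency links word 2 to a gap after word 11.)

5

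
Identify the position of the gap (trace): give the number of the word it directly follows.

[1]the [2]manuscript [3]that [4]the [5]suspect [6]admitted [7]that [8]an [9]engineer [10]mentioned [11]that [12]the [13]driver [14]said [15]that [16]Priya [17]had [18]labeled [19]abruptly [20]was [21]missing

18

The displaced element is "the manuscript" (word 2).
It is linked across 3 clause boundaries (that → that → that).
It functions as the direct object of "labeled", so the gap sits immediately after word 18 ("labeled").
Base order: The suspect admitted that an engineer mentioned that the driver said that Priya had labeled the manuscript abruptly.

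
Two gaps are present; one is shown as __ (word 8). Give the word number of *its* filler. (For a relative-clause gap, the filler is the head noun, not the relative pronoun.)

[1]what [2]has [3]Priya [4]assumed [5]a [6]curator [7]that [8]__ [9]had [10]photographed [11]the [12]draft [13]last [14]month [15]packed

6

The marked gap is inside the relative clause, the subject of "photographed".
Its filler is the head noun "curator" (via "that"), at word 6.
(The other dependency links word 1 to a gap after word 15.)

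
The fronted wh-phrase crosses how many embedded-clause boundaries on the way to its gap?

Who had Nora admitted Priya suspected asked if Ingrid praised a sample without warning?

"who" is extracted from the subject of "asked".
Boundaries crossed, outermost first: [Ø], [Ø] — 2 in total.

2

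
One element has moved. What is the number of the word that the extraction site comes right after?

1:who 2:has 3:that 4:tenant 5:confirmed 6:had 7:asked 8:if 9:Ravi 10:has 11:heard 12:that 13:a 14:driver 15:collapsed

The displaced element is "who" (word 1).
It is linked across 1 clause boundary (Ø).
It functions as the subject of "asked", so the gap sits immediately after word 5 ("confirmed").
Base order: That tenant has confirmed who had asked if Ravi has heard that a driver collapsed.

5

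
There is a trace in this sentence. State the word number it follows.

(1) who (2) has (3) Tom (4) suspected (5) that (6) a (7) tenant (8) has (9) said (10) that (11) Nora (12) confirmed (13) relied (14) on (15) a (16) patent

The displaced element is "who" (word 1).
It is linked across 3 clause boundaries (that → that → Ø).
It functions as the subject of "relied", so the gap sits immediately after word 12 ("confirmed").
Base order: Tom has suspected that a tenant has said that Nora confirmed that who relied on a patent.

12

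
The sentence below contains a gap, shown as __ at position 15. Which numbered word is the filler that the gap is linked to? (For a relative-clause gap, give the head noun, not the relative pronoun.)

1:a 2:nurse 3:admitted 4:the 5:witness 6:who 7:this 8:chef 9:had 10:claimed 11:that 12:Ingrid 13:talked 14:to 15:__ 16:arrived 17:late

The gap at 15 is the prepositional object of "talked", inside a relative clause.
The relative pronoun is "who" (word 6); it is bound by the head noun immediately before it.
Its filler is the head noun "witness", at word 5.

5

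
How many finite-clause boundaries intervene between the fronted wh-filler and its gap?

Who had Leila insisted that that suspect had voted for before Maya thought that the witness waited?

"who" is extracted from the PP object of "voted".
Boundaries crossed, outermost first: [that] — 1 in total.

1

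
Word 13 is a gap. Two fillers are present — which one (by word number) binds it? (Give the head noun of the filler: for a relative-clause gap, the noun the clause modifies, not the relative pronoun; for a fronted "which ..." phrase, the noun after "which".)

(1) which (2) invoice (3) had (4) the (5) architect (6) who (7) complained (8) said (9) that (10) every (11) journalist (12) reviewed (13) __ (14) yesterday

The marked gap is the direct object of "reviewed".
Its filler is the fronted wh-phrase "which invoice", at word 2.
(The other dependency links word 5 to a gap after word 6.)

2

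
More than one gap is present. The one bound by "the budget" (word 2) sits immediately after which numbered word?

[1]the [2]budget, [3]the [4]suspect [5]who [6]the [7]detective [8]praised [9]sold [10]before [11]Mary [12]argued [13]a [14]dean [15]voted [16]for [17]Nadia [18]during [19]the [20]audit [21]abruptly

9

The displaced element is "the budget" (word 2).
It functions as the direct object of "sold", so the gap sits immediately after word 9 ("sold").
Base order: The suspect who the detective praised sold the budget before Mary argued a dean voted for Nadia during the audit abruptly.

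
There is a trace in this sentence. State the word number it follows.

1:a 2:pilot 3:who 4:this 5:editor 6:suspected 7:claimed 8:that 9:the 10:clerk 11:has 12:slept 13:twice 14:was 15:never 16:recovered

The displaced element is "a pilot" (word 2).
It is linked across 1 clause boundary (Ø).
It functions as the subject of "claimed", so the gap sits immediately after word 6 ("suspected").
Base order: This editor suspected a pilot claimed that the clerk has slept twice.

6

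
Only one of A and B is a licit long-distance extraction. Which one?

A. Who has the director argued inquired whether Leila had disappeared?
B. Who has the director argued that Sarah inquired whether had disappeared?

A

In B, the wh-phrase is extracted from inside a wh-island (introduced by "whether"), which blocks movement.
In A, the extraction path crosses only that-complement boundaries, which are transparent.
So A is grammatical.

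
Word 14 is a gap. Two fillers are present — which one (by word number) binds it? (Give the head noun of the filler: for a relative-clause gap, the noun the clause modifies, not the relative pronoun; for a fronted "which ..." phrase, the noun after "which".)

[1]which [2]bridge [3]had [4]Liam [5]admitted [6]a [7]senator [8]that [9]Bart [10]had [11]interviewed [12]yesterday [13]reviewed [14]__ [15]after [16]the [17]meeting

The marked gap is the direct object of "reviewed".
Its filler is the fronted wh-phrase "which bridge", at word 2.
(The other dependency links word 7 to a gap after word 11.)

2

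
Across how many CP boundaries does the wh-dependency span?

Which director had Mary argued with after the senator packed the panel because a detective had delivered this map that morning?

"which director" originates inside the matrix clause — no clause boundary is crossed.

0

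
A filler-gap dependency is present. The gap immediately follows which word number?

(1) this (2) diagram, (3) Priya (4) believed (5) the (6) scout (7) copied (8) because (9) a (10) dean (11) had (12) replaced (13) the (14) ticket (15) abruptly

The displaced element is "this diagram" (word 2).
It is linked across 1 clause boundary (Ø).
It functions as the direct object of "copied", so the gap sits immediately after word 7 ("copied").
Base order: Priya believed the scout copied this diagram because a dean had replaced the ticket abruptly.

7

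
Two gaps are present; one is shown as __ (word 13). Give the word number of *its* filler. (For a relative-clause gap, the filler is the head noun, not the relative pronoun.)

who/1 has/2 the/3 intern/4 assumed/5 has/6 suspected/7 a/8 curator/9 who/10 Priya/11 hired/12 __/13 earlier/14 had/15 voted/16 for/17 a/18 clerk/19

9

The marked gap is inside the relative clause, the direct object of "hired".
Its filler is the head noun "curator" (via "who"), at word 9.
(The other dependency links word 1 to a gap after word 5.)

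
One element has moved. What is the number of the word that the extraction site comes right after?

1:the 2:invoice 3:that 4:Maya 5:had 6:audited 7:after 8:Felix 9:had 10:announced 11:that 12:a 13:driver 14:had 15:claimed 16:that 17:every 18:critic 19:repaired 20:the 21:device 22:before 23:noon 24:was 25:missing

6

The displaced element is "the invoice" (word 2).
It functions as the direct object of "audited", so the gap sits immediately after word 6 ("audited").
Base order: Maya had audited the invoice after Felix had announced that a driver had claimed that every critic repaired the device before noon.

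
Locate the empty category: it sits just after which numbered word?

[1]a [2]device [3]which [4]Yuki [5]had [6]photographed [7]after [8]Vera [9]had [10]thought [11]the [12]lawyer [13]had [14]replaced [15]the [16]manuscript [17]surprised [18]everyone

6

The displaced element is "a device" (word 2).
It functions as the direct object of "photographed", so the gap sits immediately after word 6 ("photographed").
Base order: Yuki had photographed a device after Vera had thought the lawyer had replaced the manuscript.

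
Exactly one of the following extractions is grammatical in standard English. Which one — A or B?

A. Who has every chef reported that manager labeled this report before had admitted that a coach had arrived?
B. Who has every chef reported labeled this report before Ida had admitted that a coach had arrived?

B

In A, the wh-phrase is extracted from inside an adjunct island (introduced by "before"), which blocks movement.
In B, the extraction path crosses only that-complement boundaries, which are transparent.
So B is grammatical.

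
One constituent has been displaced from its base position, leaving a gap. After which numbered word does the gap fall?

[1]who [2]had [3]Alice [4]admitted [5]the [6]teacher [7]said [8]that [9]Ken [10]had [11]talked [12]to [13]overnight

12

The displaced element is "who" (word 1).
It is linked across 2 clause boundaries (Ø → that).
It functions as the object of the preposition "to" of "talked", so the gap sits immediately after word 12 ("to").
Base order: Alice had admitted the teacher said that Ken had talked to who overnight.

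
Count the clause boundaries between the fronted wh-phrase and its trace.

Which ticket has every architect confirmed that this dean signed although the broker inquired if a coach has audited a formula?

1

"which ticket" is extracted from the object of "signed".
Boundaries crossed, outermost first: [that] — 1 in total.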